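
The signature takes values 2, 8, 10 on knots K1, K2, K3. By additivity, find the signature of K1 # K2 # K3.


The signature is additive under connected sum.
signature(K1 # K2 # K3) = (2) + (8) + (10)
= 20

20


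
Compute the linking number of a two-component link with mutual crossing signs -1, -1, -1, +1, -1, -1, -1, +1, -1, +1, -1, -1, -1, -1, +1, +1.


Step 1: Count positive crossings: 5
Step 2: Count negative crossings: 11
Step 3: Sum of signs = 5 - 11 = -6
Step 4: Linking number = sum/2 = -6/2 = -3

-3


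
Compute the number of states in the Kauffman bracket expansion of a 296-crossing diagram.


Each crossing contributes 2 choices (A-smoothing or B-smoothing).
Total states = 2^296 = 127314748520905380391777855525586135065716774604121015664758778084648831235208544136462336

127314748520905380391777855525586135065716774604121015664758778084648831235208544136462336


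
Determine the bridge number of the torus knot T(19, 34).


The bridge number of T(p,q) is min(p,q).
min(19, 34) = 19

19


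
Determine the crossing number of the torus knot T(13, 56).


For a torus knot T(p, q) with gcd(p,q)=1,
the crossing number is min(p*(q-1), q*(p-1)).
p*(q-1) = 13*55 = 715
q*(p-1) = 56*12 = 672
min(715, 672) = 672

672


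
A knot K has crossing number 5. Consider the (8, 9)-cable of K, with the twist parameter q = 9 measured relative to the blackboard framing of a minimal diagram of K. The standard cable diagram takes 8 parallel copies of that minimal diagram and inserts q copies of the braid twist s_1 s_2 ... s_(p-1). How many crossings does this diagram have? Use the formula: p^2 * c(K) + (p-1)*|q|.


Step 1: Each of the c(K) crossings of the companion diagram becomes p*p = p^2 crossings among the p parallel strands, and each of the |q| twists s_1 s_2 ... s_(p-1) adds (p-1) crossings.
  Crossings = p^2 * c(K) + (p-1)*|q|
Step 2: = 8^2 * 5 + (8-1)*9
Step 3: = 64*5 + 7*9
Step 4: = 320 + 63 = 383

383


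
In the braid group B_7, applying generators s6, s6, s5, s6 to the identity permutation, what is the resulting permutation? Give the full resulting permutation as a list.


Starting with identity [1, 2, 3, 4, 5, 6, 7].
Apply generators in sequence:
  After s6: [1, 2, 3, 4, 5, 7, 6]
  After s6: [1, 2, 3, 4, 5, 6, 7]
  After s5: [1, 2, 3, 4, 6, 5, 7]
  After s6: [1, 2, 3, 4, 6, 7, 5]
Final permutation: [1, 2, 3, 4, 6, 7, 5]

[1, 2, 3, 4, 6, 7, 5]


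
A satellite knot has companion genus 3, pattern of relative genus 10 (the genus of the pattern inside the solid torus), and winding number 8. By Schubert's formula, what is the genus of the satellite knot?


Schubert: g(satellite) = g_rel(pattern) + |winding| * g(companion),
where g_rel(pattern) is the genus of the pattern relative to the solid torus.
= 10 + 8 * 3
= 10 + 24 = 34

34


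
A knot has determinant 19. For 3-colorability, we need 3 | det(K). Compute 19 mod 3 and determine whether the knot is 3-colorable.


Step 1: A knot is p-colorable if and only if p divides its determinant.
Step 2: Compute 19 mod 3.
19 = 6 * 3 + 1
Step 3: 19 mod 3 = 1
Step 4: The knot is 3-colorable: no

1


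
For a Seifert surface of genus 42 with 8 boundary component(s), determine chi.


chi = 2 - 2g - b
= 2 - 2*42 - 8
= 2 - 84 - 8 = -90

-90


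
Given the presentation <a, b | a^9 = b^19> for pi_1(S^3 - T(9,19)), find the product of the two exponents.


The relation is a^9 = b^19.
Product of exponents = 9 * 19
= 171

171


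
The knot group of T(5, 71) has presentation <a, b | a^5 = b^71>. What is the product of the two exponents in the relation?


The relation is a^5 = b^71.
Product of exponents = 5 * 71
= 355

355


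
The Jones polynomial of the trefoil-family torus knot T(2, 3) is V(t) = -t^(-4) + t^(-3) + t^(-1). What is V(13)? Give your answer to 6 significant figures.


Substituting t = 13 into V(t) = -t^(-4) + t^(-3) + t^(-1):
  (-)t^(-4) = -3.50128e-05
  (+)t^(-3) = 0.000455166
  (+)t^(-1) = 0.0769231
Sum = (-3.50128e-05) + (0.000455166) + (0.0769231)
= 0.07734323028
Rounded to 6 significant figures: 0.0773432

0.0773432


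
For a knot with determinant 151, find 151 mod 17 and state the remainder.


Step 1: A knot is p-colorable if and only if p divides its determinant.
Step 2: Compute 151 mod 17.
151 = 8 * 17 + 15
Step 3: 151 mod 17 = 15
Step 4: The knot is 17-colorable: no

15


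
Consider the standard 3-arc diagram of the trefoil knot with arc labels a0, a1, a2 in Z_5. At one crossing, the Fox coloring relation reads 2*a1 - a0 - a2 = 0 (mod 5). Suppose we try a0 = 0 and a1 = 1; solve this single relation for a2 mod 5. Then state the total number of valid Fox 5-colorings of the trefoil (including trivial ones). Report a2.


Step 1: Apply the given crossing relation 2*a1 - a0 - a2 = 0 (mod 5).
  a2 = 2*a1 - a0 mod 5
  a2 = 2*1 - 0 mod 5
  a2 = 2 - 0 mod 5
  a2 = 2 mod 5 = 2
Step 2: The trefoil has determinant 3.
  Number of Fox p-colorings (p prime) is p^2 if p = 3, else p.
  Since 5 does not divide 3, only trivial (constant) colorings exist.
  (So the trial a0 = 0, a1 = 1 with a0 != a1 does NOT extend to a valid coloring of the whole trefoil: the other two crossing relations require 3*(a1 - a0) = 0 (mod 5), which fails.)
  Total colorings = 5
Step 3: a2 = 2, total Fox 5-colorings = 5

2


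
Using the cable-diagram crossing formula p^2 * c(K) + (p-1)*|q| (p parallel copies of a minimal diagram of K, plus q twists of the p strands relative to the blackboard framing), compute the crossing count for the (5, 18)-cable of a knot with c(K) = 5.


Step 1: Each of the c(K) crossings of the companion diagram becomes p*p = p^2 crossings among the p parallel strands, and each of the |q| twists s_1 s_2 ... s_(p-1) adds (p-1) crossings.
  Crossings = p^2 * c(K) + (p-1)*|q|
Step 2: = 5^2 * 5 + (5-1)*18
Step 3: = 25*5 + 4*18
Step 4: = 125 + 72 = 197

197


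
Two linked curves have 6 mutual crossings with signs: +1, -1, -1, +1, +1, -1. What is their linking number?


Step 1: Count positive crossings: 3
Step 2: Count negative crossings: 3
Step 3: Sum of signs = 3 - 3 = 0
Step 4: Linking number = sum/2 = 0/2 = 0

0


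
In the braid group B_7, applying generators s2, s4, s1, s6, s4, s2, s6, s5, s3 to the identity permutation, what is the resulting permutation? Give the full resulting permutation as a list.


Starting with identity [1, 2, 3, 4, 5, 6, 7].
Apply generators in sequence:
  After s2: [1, 3, 2, 4, 5, 6, 7]
  After s4: [1, 3, 2, 5, 4, 6, 7]
  After s1: [3, 1, 2, 5, 4, 6, 7]
  After s6: [3, 1, 2, 5, 4, 7, 6]
  After s4: [3, 1, 2, 4, 5, 7, 6]
  After s2: [3, 2, 1, 4, 5, 7, 6]
  After s6: [3, 2, 1, 4, 5, 6, 7]
  After s5: [3, 2, 1, 4, 6, 5, 7]
  After s3: [3, 2, 4, 1, 6, 5, 7]
Final permutation: [3, 2, 4, 1, 6, 5, 7]

[3, 2, 4, 1, 6, 5, 7]


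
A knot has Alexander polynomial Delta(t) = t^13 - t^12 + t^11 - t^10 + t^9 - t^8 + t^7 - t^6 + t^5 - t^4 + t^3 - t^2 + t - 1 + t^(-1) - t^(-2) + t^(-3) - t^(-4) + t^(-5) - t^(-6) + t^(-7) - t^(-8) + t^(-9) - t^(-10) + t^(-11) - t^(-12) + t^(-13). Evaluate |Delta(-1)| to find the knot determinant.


Step 1: The polynomial has 27 terms with alternating signs, exponents from 13 down to -13.
Step 2: Substitute t = -1. The i-th term has coefficient (-1)^i and exponent (m-i),
  so its value is (-1)^i * (-1)^(m-i) = (-1)^m = -1 for every i.
Step 3: All 27 terms equal -1, so Delta(-1) = 27 * (-1) = -27
Step 4: |Delta(-1)| = 27

27


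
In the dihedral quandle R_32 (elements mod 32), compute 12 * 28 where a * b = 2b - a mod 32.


12 * 28 = 2*28 - 12 mod 32
= 56 - 12 mod 32
= 44 mod 32 = 12

12


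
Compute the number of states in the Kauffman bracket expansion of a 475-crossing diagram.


Each crossing contributes 2 choices (A-smoothing or B-smoothing).
Total states = 2^475 = 97554642197374757230674913431036447054643691958280348464348654988292866838117675628759565720734124098744591597543956965482749239977758915821568

97554642197374757230674913431036447054643691958280348464348654988292866838117675628759565720734124098744591597543956965482749239977758915821568


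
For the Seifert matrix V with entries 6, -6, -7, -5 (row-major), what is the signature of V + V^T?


Step 1: V + V^T = [[12, -13], [-13, -10]]
Step 2: trace = 2, det = -289
Step 3: Discriminant = 2^2 - 4*(-289) = 1160
Step 4: Eigenvalues: 18.0294, -16.0294
Step 5: Signature = (# positive eigenvalues) - (# negative eigenvalues) = 0

0


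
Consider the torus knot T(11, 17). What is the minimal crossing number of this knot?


For a torus knot T(p, q) with gcd(p,q)=1,
the crossing number is min(p*(q-1), q*(p-1)).
p*(q-1) = 11*16 = 176
q*(p-1) = 17*10 = 170
min(176, 170) = 170

170


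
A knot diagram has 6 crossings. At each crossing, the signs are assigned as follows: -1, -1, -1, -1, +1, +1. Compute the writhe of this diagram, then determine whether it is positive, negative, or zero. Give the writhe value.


Step 1: Count positive crossings (+1).
Positive crossings: 2
Step 2: Count negative crossings (-1).
Negative crossings: 4
Step 3: Writhe = (positive) - (negative)
w = 2 - 4 = -2
Step 4: |w| = 2, and w is negative

-2


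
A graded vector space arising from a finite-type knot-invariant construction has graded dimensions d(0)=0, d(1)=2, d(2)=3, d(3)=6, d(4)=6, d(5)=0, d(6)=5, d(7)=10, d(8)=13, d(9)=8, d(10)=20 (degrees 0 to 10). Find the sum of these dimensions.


Total dimension = d(0) + d(1) + ... + d(10)
= 0 + 2 + 3 + 6 + 6 + 0 + 5 + 10 + 13 + 8 + 20
= 73

73


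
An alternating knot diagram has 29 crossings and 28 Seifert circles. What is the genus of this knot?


For alternating knots, g = (c - s + 1)/2.
= (29 - 28 + 1)/2
= 2/2 = 1

1


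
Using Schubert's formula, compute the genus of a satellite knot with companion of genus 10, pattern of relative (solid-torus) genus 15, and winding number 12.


Schubert: g(satellite) = g_rel(pattern) + |winding| * g(companion),
where g_rel(pattern) is the genus of the pattern relative to the solid torus.
= 15 + 12 * 10
= 15 + 120 = 135

135


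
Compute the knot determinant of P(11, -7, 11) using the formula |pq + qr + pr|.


Step 1: Compute pq + qr + pr.
pq = 11*(-7) = -77
qr = (-7)*11 = -77
pr = 11*11 = 121
pq + qr + pr = -77 + (-77) + 121 = -33
Step 2: Take absolute value.
det(P(11,-7,11)) = |-33| = 33

33


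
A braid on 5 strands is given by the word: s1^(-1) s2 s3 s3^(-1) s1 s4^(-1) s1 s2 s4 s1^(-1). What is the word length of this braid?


The word length counts the number of generators (including inverses).
Listing each generator: s1^(-1), s2, s3, s3^(-1), s1, s4^(-1), s1, s2, s4, s1^(-1)
There are 10 generators in this braid word.

10


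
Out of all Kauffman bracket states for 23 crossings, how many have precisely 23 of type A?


We choose which 23 of 23 crossings get A-smoothings.
C(23, 23) = 23! / (23! * 0!)
= 1

1


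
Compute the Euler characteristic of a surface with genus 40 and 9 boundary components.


chi = 2 - 2g - b
= 2 - 2*40 - 9
= 2 - 80 - 9 = -87

-87


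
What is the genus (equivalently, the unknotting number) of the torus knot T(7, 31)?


For a torus knot T(p,q), both the unknotting number and genus equal (p-1)(q-1)/2.
= (7-1)(31-1)/2
= 6*30/2
= 180/2 = 90

90


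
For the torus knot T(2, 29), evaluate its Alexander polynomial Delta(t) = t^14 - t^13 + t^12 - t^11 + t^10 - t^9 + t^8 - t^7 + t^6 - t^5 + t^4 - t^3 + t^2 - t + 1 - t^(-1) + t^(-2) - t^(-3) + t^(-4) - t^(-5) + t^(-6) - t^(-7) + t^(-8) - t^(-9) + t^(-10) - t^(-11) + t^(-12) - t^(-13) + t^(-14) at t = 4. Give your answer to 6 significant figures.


Substituting t = 4 into Delta(t) = t^14 - t^13 + t^12 - t^11 + t^10 - t^9 + t^8 - t^7 + t^6 - t^5 + t^4 - t^3 + t^2 - t + 1 - t^(-1) + t^(-2) - t^(-3) + t^(-4) - t^(-5) + t^(-6) - t^(-7) + t^(-8) - t^(-9) + t^(-10) - t^(-11) + t^(-12) - t^(-13) + t^(-14):
Term values: (268435456) + (-67108864) + (16777216) + (-4194304) + (1048576) + (-262144) + (65536) + (-16384) + (4096) + (-1024) + (256) + (-64) + (16) + (-4) + (1) + (-0.25) + (0.0625) + (-0.015625) + (0.00390625) + (-0.000976562) + (0.000244141) + (-6.10352e-05) + (1.52588e-05) + (-3.8147e-06) + (9.53674e-07) + (-2.38419e-07) + (5.96046e-08) + (-1.49012e-08) + (3.72529e-09)
Sum = 214748364.8
Rounded to 6 significant figures: 2.14748e+08

2.14748e+08


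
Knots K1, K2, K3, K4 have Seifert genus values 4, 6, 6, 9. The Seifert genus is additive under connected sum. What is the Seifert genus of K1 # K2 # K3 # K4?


The Seifert genus is additive under connected sum.
Seifert genus(K1 # K2 # K3 # K4) = (4) + (6) + (6) + (9)
= 25

25


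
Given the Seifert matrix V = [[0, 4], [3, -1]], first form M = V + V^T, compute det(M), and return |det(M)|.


Step 1: Form V + V^T where V = [[0, 4], [3, -1]]
  V^T = [[0, 3], [4, -1]]
  V + V^T = [[0, 7], [7, -2]]
Step 2: det(V + V^T) = 0*(-2) - 7*7
  = 0 - 49 = -49
Step 3: Knot determinant = |det(V + V^T)| = |-49| = 49

49


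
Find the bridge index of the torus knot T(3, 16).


The bridge number of T(p,q) is min(p,q).
min(3, 16) = 3

3


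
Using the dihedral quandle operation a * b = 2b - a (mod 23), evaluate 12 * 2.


12 * 2 = 2*2 - 12 mod 23
= 4 - 12 mod 23
= -8 mod 23 = 15

15


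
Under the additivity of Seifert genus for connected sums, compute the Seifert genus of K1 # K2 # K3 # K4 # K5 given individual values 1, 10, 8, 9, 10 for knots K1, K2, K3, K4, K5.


The Seifert genus is additive under connected sum.
Seifert genus(K1 # K2 # K3 # K4 # K5) = (1) + (10) + (8) + (9) + (10)
= 38

38


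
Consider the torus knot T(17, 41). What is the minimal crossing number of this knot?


For a torus knot T(p, q) with gcd(p,q)=1,
the crossing number is min(p*(q-1), q*(p-1)).
p*(q-1) = 17*40 = 680
q*(p-1) = 41*16 = 656
min(680, 656) = 656

656


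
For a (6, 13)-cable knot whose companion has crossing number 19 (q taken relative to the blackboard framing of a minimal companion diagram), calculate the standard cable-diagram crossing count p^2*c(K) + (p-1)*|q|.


Step 1: Each of the c(K) crossings of the companion diagram becomes p*p = p^2 crossings among the p parallel strands, and each of the |q| twists s_1 s_2 ... s_(p-1) adds (p-1) crossings.
  Crossings = p^2 * c(K) + (p-1)*|q|
Step 2: = 6^2 * 19 + (6-1)*13
Step 3: = 36*19 + 5*13
Step 4: = 684 + 65 = 749

749


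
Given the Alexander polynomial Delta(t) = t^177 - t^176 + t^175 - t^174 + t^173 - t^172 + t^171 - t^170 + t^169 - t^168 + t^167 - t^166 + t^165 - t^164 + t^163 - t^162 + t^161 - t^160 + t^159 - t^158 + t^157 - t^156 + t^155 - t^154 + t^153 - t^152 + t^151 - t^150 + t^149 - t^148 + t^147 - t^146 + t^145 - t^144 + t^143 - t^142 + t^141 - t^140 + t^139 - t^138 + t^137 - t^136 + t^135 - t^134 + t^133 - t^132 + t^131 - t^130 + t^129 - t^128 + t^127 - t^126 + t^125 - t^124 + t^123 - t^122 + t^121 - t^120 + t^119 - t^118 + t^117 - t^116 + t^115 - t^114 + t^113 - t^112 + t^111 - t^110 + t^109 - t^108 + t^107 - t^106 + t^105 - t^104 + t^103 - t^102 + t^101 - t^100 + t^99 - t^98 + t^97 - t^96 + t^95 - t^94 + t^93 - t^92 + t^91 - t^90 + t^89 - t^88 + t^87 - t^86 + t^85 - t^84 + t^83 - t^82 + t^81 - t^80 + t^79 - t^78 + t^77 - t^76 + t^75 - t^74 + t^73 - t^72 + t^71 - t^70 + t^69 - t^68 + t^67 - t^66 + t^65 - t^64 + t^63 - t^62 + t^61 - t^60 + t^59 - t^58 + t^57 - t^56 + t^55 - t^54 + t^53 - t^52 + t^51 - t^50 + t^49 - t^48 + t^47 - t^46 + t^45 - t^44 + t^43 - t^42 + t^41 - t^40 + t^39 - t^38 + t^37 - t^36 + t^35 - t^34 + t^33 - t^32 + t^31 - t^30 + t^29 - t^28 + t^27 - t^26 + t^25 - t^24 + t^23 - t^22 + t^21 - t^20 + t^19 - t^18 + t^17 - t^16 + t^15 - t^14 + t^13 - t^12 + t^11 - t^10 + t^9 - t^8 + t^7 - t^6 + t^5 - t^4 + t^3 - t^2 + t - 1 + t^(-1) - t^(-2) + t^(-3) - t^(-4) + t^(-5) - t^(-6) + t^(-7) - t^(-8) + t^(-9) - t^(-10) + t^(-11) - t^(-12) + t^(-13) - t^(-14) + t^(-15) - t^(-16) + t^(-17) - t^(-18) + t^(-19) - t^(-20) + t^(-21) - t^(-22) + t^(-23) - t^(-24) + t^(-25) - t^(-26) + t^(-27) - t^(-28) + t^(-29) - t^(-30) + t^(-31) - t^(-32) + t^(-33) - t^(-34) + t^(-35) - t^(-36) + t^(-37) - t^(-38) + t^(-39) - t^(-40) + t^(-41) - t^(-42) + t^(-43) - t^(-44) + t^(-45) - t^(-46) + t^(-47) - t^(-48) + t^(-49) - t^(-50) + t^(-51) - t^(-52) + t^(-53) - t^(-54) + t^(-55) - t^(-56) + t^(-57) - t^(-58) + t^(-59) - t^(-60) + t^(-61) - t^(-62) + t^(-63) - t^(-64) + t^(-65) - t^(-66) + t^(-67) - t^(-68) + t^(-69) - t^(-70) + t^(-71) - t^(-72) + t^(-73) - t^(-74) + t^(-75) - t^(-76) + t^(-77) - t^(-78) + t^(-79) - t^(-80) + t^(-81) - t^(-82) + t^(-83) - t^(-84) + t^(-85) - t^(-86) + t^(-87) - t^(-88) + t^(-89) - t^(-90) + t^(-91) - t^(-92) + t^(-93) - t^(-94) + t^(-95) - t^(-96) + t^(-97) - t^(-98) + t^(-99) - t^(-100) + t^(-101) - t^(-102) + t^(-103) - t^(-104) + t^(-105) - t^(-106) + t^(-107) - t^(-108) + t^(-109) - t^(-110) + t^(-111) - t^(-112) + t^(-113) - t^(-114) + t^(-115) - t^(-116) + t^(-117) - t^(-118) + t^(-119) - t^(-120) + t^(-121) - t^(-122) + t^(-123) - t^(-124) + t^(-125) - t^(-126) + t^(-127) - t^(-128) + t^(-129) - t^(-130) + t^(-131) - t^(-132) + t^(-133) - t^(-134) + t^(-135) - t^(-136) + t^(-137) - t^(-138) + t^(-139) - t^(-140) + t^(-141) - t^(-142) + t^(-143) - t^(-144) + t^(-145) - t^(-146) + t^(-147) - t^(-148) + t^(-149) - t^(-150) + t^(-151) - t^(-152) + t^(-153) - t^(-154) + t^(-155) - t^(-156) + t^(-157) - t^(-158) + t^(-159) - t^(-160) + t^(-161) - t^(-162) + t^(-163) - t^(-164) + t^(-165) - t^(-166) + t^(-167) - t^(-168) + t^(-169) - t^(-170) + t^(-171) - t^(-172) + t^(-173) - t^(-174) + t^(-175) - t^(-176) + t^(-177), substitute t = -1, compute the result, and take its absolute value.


Step 1: The polynomial has 355 terms with alternating signs, exponents from 177 down to -177.
Step 2: Substitute t = -1. The i-th term has coefficient (-1)^i and exponent (m-i),
  so its value is (-1)^i * (-1)^(m-i) = (-1)^m = -1 for every i.
Step 3: All 355 terms equal -1, so Delta(-1) = 355 * (-1) = -355
Step 4: |Delta(-1)| = 355

355


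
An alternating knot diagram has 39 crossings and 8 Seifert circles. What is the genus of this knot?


For alternating knots, g = (c - s + 1)/2.
= (39 - 8 + 1)/2
= 32/2 = 16

16


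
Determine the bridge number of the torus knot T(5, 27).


The bridge number of T(p,q) is min(p,q).
min(5, 27) = 5

5


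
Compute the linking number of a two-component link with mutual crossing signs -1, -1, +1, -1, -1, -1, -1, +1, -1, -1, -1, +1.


Step 1: Count positive crossings: 3
Step 2: Count negative crossings: 9
Step 3: Sum of signs = 3 - 9 = -6
Step 4: Linking number = sum/2 = -6/2 = -3

-3


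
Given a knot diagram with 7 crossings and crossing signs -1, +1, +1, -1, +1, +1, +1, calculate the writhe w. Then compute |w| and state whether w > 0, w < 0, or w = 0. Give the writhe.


Step 1: Count positive crossings (+1).
Positive crossings: 5
Step 2: Count negative crossings (-1).
Negative crossings: 2
Step 3: Writhe = (positive) - (negative)
w = 5 - 2 = 3
Step 4: |w| = 3, and w is positive

3


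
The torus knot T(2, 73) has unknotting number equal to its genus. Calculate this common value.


For a torus knot T(p,q), both the unknotting number and genus equal (p-1)(q-1)/2.
= (2-1)(73-1)/2
= 1*72/2
= 72/2 = 36

36


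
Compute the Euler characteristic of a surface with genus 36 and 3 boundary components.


chi = 2 - 2g - b
= 2 - 2*36 - 3
= 2 - 72 - 3 = -73

-73


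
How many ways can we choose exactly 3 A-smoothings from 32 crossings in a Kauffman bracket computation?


We choose which 3 of 32 crossings get A-smoothings.
C(32, 3) = 32! / (3! * 29!)
= 4960

4960


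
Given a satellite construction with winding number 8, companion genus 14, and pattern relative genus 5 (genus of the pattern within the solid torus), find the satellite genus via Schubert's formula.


Schubert: g(satellite) = g_rel(pattern) + |winding| * g(companion),
where g_rel(pattern) is the genus of the pattern relative to the solid torus.
= 5 + 8 * 14
= 5 + 112 = 117

117


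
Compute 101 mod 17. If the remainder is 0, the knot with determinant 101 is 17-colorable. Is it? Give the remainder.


Step 1: A knot is p-colorable if and only if p divides its determinant.
Step 2: Compute 101 mod 17.
101 = 5 * 17 + 16
Step 3: 101 mod 17 = 16
Step 4: The knot is 17-colorable: no

16


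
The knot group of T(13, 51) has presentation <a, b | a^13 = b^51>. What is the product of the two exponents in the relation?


The relation is a^13 = b^51.
Product of exponents = 13 * 51
= 663

663


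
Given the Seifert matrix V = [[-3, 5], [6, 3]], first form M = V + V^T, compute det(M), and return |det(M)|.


Step 1: Form V + V^T where V = [[-3, 5], [6, 3]]
  V^T = [[-3, 6], [5, 3]]
  V + V^T = [[-6, 11], [11, 6]]
Step 2: det(V + V^T) = (-6)*6 - 11*11
  = -36 - 121 = -157
Step 3: Knot determinant = |det(V + V^T)| = |-157| = 157

157


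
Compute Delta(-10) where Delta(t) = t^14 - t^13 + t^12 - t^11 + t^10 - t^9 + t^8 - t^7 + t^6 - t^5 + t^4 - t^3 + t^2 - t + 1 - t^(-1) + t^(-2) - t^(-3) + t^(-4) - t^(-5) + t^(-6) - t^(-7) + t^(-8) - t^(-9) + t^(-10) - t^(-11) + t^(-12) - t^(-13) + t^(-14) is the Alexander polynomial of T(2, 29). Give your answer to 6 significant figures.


Substituting t = -10 into Delta(t) = t^14 - t^13 + t^12 - t^11 + t^10 - t^9 + t^8 - t^7 + t^6 - t^5 + t^4 - t^3 + t^2 - t + 1 - t^(-1) + t^(-2) - t^(-3) + t^(-4) - t^(-5) + t^(-6) - t^(-7) + t^(-8) - t^(-9) + t^(-10) - t^(-11) + t^(-12) - t^(-13) + t^(-14):
Term values: (100000000000000) + (10000000000000) + (1000000000000) + (100000000000) + (10000000000) + (1000000000) + (100000000) + (10000000) + (1000000) + (100000) + (10000) + (1000) + (100) + (10) + (1) + (0.1) + (0.01) + (0.001) + (0.0001) + (1e-05) + (1e-06) + (1e-07) + (1e-08) + (1e-09) + (1e-10) + (1e-11) + (1e-12) + (1e-13) + (1e-14)
Sum = 1.111111111e+14
Rounded to 6 significant figures: 1.11111e+14

1.11111e+14


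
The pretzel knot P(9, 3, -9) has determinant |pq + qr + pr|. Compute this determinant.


Step 1: Compute pq + qr + pr.
pq = 9*3 = 27
qr = 3*(-9) = -27
pr = 9*(-9) = -81
pq + qr + pr = 27 + (-27) + (-81) = -81
Step 2: Take absolute value.
det(P(9,3,-9)) = |-81| = 81

81


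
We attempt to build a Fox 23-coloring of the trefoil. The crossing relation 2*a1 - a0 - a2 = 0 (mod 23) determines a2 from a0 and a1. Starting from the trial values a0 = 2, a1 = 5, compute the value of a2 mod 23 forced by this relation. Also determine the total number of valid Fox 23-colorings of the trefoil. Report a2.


Step 1: Apply the given crossing relation 2*a1 - a0 - a2 = 0 (mod 23).
  a2 = 2*a1 - a0 mod 23
  a2 = 2*5 - 2 mod 23
  a2 = 10 - 2 mod 23
  a2 = 8 mod 23 = 8
Step 2: The trefoil has determinant 3.
  Number of Fox p-colorings (p prime) is p^2 if p = 3, else p.
  Since 23 does not divide 3, only trivial (constant) colorings exist.
  (So the trial a0 = 2, a1 = 5 with a0 != a1 does NOT extend to a valid coloring of the whole trefoil: the other two crossing relations require 3*(a1 - a0) = 0 (mod 23), which fails.)
  Total colorings = 23
Step 3: a2 = 8, total Fox 23-colorings = 23

8


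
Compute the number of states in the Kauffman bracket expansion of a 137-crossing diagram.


Each crossing contributes 2 choices (A-smoothing or B-smoothing).
Total states = 2^137 = 174224571863520493293247799005065324265472

174224571863520493293247799005065324265472


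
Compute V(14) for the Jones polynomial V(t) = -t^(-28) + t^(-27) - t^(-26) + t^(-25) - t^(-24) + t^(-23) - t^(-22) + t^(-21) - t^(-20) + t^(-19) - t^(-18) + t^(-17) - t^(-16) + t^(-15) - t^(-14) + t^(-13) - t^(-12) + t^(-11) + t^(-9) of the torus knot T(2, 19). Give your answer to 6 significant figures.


Substituting t = 14 into V(t) = -t^(-28) + t^(-27) - t^(-26) + t^(-25) - t^(-24) + t^(-23) - t^(-22) + t^(-21) - t^(-20) + t^(-19) - t^(-18) + t^(-17) - t^(-16) + t^(-15) - t^(-14) + t^(-13) - t^(-12) + t^(-11) + t^(-9):
  (-)t^(-28) = -8.09869e-33
  (+)t^(-27) = 1.13382e-31
  (-)t^(-26) = -1.58734e-30
  (+)t^(-25) = 2.22228e-29
  (-)t^(-24) = -3.11119e-28
  (+)t^(-23) = 4.35567e-27
  (-)t^(-22) = -6.09794e-26
  (+)t^(-21) = 8.53712e-25
  (-)t^(-20) = -1.1952e-23
  (+)t^(-19) = 1.67327e-22
  (-)t^(-18) = -2.34258e-21
  (+)t^(-17) = 3.27962e-20
  (-)t^(-16) = -4.59147e-19
  (+)t^(-15) = 6.42805e-18
  (-)t^(-14) = -8.99927e-17
  (+)t^(-13) = 1.2599e-15
  (-)t^(-12) = -1.76386e-14
  (+)t^(-11) = 2.4694e-13
  (+)t^(-9) = 4.84003e-11
Sum = (-8.09869e-33) + (1.13382e-31) + (-1.58734e-30) + (2.22228e-29) + (-3.11119e-28) + (4.35567e-27) + (-6.09794e-26) + (8.53712e-25) + (-1.1952e-23) + (1.67327e-22) + (-2.34258e-21) + (3.27962e-20) + (-4.59147e-19) + (6.42805e-18) + (-8.99927e-17) + (1.2599e-15) + (-1.76386e-14) + (2.4694e-13) + (4.84003e-11)
= 4.863073567e-11
Rounded to 6 significant figures: 4.86307e-11

4.86307e-11


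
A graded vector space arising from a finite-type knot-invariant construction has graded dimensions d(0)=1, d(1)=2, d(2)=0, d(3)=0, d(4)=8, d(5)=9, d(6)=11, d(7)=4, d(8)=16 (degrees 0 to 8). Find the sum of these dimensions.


Total dimension = d(0) + d(1) + ... + d(8)
= 1 + 2 + 0 + 0 + 8 + 9 + 11 + 4 + 16
= 51

51


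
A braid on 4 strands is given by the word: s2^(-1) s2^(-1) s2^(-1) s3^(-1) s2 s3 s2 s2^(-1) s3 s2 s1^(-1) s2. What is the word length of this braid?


The word length counts the number of generators (including inverses).
Listing each generator: s2^(-1), s2^(-1), s2^(-1), s3^(-1), s2, s3, s2, s2^(-1), s3, s2, s1^(-1), s2
There are 12 generators in this braid word.

12


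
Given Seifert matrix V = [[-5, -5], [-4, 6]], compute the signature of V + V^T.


Step 1: V + V^T = [[-10, -9], [-9, 12]]
Step 2: trace = 2, det = -201
Step 3: Discriminant = 2^2 - 4*(-201) = 808
Step 4: Eigenvalues: 15.2127, -13.2127
Step 5: Signature = (# positive eigenvalues) - (# negative eigenvalues) = 0

0


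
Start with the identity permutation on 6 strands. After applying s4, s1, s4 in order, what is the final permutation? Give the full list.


Starting with identity [1, 2, 3, 4, 5, 6].
Apply generators in sequence:
  After s4: [1, 2, 3, 5, 4, 6]
  After s1: [2, 1, 3, 5, 4, 6]
  After s4: [2, 1, 3, 4, 5, 6]
Final permutation: [2, 1, 3, 4, 5, 6]

[2, 1, 3, 4, 5, 6]


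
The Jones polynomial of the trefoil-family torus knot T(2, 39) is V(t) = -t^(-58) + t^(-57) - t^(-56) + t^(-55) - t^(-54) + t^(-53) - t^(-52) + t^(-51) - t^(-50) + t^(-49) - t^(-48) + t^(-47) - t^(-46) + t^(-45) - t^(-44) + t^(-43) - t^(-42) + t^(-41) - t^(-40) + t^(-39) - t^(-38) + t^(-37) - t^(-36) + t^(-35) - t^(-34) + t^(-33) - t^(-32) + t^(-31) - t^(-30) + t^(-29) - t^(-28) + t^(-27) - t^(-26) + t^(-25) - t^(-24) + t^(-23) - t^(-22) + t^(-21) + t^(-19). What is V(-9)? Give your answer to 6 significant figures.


Substituting t = -9 into V(t) = -t^(-58) + t^(-57) - t^(-56) + t^(-55) - t^(-54) + t^(-53) - t^(-52) + t^(-51) - t^(-50) + t^(-49) - t^(-48) + t^(-47) - t^(-46) + t^(-45) - t^(-44) + t^(-43) - t^(-42) + t^(-41) - t^(-40) + t^(-39) - t^(-38) + t^(-37) - t^(-36) + t^(-35) - t^(-34) + t^(-33) - t^(-32) + t^(-31) - t^(-30) + t^(-29) - t^(-28) + t^(-27) - t^(-26) + t^(-25) - t^(-24) + t^(-23) - t^(-22) + t^(-21) + t^(-19):
  (-)t^(-58) = -4.50749e-56
  (+)t^(-57) = -4.05674e-55
  (-)t^(-56) = -3.65106e-54
  (+)t^(-55) = -3.28596e-53
  (-)t^(-54) = -2.95736e-52
  (+)t^(-53) = -2.66163e-51
  (-)t^(-52) = -2.39546e-50
  (+)t^(-51) = -2.15592e-49
  (-)t^(-50) = -1.94033e-48
  (+)t^(-49) = -1.74629e-47
  (-)t^(-48) = -1.57166e-46
  (+)t^(-47) = -1.4145e-45
  (-)t^(-46) = -1.27305e-44
  (+)t^(-45) = -1.14574e-43
  (-)t^(-44) = -1.03117e-42
  (+)t^(-43) = -9.28052e-42
  (-)t^(-42) = -8.35246e-41
  (+)t^(-41) = -7.51722e-40
  (-)t^(-40) = -6.7655e-39
  (+)t^(-39) = -6.08895e-38
  (-)t^(-38) = -5.48005e-37
  (+)t^(-37) = -4.93205e-36
  (-)t^(-36) = -4.43884e-35
  (+)t^(-35) = -3.99496e-34
  (-)t^(-34) = -3.59546e-33
  (+)t^(-33) = -3.23592e-32
  (-)t^(-32) = -2.91232e-31
  (+)t^(-31) = -2.62109e-30
  (-)t^(-30) = -2.35898e-29
  (+)t^(-29) = -2.12308e-28
  (-)t^(-28) = -1.91078e-27
  (+)t^(-27) = -1.7197e-26
  (-)t^(-26) = -1.54773e-25
  (+)t^(-25) = -1.39296e-24
  (-)t^(-24) = -1.25366e-23
  (+)t^(-23) = -1.12829e-22
  (-)t^(-22) = -1.01546e-21
  (+)t^(-21) = -9.13918e-21
  (+)t^(-19) = -7.40274e-19
Sum = (-4.50749e-56) + (-4.05674e-55) + (-3.65106e-54) + (-3.28596e-53) + (-2.95736e-52) + (-2.66163e-51) + (-2.39546e-50) + (-2.15592e-49) + (-1.94033e-48) + (-1.74629e-47) + (-1.57166e-46) + (-1.4145e-45) + (-1.27305e-44) + (-1.14574e-43) + (-1.03117e-42) + (-9.28052e-42) + (-8.35246e-41) + (-7.51722e-40) + (-6.7655e-39) + (-6.08895e-38) + (-5.48005e-37) + (-4.93205e-36) + (-4.43884e-35) + (-3.99496e-34) + (-3.59546e-33) + (-3.23592e-32) + (-2.91232e-31) + (-2.62109e-30) + (-2.35898e-29) + (-2.12308e-28) + (-1.91078e-27) + (-1.7197e-26) + (-1.54773e-25) + (-1.39296e-24) + (-1.25366e-23) + (-1.12829e-22) + (-1.01546e-21) + (-9.13918e-21) + (-7.40274e-19)
= -7.505552798e-19
Rounded to 6 significant figures: -7.50555e-19

-7.50555e-19


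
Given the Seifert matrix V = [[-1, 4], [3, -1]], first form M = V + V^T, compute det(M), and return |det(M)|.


Step 1: Form V + V^T where V = [[-1, 4], [3, -1]]
  V^T = [[-1, 3], [4, -1]]
  V + V^T = [[-2, 7], [7, -2]]
Step 2: det(V + V^T) = (-2)*(-2) - 7*7
  = 4 - 49 = -45
Step 3: Knot determinant = |det(V + V^T)| = |-45| = 45

45


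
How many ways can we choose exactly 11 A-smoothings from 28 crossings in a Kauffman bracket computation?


We choose which 11 of 28 crossings get A-smoothings.
C(28, 11) = 28! / (11! * 17!)
= 21474180

21474180


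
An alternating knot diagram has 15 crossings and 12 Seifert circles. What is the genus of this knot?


For alternating knots, g = (c - s + 1)/2.
= (15 - 12 + 1)/2
= 4/2 = 2

2


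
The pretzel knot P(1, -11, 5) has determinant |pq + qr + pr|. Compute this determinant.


Step 1: Compute pq + qr + pr.
pq = 1*(-11) = -11
qr = (-11)*5 = -55
pr = 1*5 = 5
pq + qr + pr = -11 + (-55) + 5 = -61
Step 2: Take absolute value.
det(P(1,-11,5)) = |-61| = 61

61


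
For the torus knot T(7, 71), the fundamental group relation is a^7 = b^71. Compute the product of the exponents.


The relation is a^7 = b^71.
Product of exponents = 7 * 71
= 497

497


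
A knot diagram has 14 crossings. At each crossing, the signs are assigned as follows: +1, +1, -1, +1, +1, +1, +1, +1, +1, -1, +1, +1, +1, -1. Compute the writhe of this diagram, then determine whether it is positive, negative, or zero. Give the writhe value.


Step 1: Count positive crossings (+1).
Positive crossings: 11
Step 2: Count negative crossings (-1).
Negative crossings: 3
Step 3: Writhe = (positive) - (negative)
w = 11 - 3 = 8
Step 4: |w| = 8, and w is positive

8


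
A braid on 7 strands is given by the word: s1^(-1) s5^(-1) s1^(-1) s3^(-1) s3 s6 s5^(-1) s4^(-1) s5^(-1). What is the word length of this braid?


The word length counts the number of generators (including inverses).
Listing each generator: s1^(-1), s5^(-1), s1^(-1), s3^(-1), s3, s6, s5^(-1), s4^(-1), s5^(-1)
There are 9 generators in this braid word.

9


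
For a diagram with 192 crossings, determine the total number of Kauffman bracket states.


Each crossing contributes 2 choices (A-smoothing or B-smoothing).
Total states = 2^192 = 6277101735386680763835789423207666416102355444464034512896

6277101735386680763835789423207666416102355444464034512896


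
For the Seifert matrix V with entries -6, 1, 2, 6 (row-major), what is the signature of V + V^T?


Step 1: V + V^T = [[-12, 3], [3, 12]]
Step 2: trace = 0, det = -153
Step 3: Discriminant = 0^2 - 4*(-153) = 612
Step 4: Eigenvalues: 12.3693, -12.3693
Step 5: Signature = (# positive eigenvalues) - (# negative eigenvalues) = 0

0


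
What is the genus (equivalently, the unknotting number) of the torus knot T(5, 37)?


For a torus knot T(p,q), both the unknotting number and genus equal (p-1)(q-1)/2.
= (5-1)(37-1)/2
= 4*36/2
= 144/2 = 72

72


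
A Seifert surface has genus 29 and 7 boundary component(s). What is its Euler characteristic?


chi = 2 - 2g - b
= 2 - 2*29 - 7
= 2 - 58 - 7 = -63

-63


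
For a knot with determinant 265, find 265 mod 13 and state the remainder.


Step 1: A knot is p-colorable if and only if p divides its determinant.
Step 2: Compute 265 mod 13.
265 = 20 * 13 + 5
Step 3: 265 mod 13 = 5
Step 4: The knot is 13-colorable: no

5


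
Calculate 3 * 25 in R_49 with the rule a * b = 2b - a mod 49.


3 * 25 = 2*25 - 3 mod 49
= 50 - 3 mod 49
= 47 mod 49 = 47

47


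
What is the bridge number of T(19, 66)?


The bridge number of T(p,q) is min(p,q).
min(19, 66) = 19

19


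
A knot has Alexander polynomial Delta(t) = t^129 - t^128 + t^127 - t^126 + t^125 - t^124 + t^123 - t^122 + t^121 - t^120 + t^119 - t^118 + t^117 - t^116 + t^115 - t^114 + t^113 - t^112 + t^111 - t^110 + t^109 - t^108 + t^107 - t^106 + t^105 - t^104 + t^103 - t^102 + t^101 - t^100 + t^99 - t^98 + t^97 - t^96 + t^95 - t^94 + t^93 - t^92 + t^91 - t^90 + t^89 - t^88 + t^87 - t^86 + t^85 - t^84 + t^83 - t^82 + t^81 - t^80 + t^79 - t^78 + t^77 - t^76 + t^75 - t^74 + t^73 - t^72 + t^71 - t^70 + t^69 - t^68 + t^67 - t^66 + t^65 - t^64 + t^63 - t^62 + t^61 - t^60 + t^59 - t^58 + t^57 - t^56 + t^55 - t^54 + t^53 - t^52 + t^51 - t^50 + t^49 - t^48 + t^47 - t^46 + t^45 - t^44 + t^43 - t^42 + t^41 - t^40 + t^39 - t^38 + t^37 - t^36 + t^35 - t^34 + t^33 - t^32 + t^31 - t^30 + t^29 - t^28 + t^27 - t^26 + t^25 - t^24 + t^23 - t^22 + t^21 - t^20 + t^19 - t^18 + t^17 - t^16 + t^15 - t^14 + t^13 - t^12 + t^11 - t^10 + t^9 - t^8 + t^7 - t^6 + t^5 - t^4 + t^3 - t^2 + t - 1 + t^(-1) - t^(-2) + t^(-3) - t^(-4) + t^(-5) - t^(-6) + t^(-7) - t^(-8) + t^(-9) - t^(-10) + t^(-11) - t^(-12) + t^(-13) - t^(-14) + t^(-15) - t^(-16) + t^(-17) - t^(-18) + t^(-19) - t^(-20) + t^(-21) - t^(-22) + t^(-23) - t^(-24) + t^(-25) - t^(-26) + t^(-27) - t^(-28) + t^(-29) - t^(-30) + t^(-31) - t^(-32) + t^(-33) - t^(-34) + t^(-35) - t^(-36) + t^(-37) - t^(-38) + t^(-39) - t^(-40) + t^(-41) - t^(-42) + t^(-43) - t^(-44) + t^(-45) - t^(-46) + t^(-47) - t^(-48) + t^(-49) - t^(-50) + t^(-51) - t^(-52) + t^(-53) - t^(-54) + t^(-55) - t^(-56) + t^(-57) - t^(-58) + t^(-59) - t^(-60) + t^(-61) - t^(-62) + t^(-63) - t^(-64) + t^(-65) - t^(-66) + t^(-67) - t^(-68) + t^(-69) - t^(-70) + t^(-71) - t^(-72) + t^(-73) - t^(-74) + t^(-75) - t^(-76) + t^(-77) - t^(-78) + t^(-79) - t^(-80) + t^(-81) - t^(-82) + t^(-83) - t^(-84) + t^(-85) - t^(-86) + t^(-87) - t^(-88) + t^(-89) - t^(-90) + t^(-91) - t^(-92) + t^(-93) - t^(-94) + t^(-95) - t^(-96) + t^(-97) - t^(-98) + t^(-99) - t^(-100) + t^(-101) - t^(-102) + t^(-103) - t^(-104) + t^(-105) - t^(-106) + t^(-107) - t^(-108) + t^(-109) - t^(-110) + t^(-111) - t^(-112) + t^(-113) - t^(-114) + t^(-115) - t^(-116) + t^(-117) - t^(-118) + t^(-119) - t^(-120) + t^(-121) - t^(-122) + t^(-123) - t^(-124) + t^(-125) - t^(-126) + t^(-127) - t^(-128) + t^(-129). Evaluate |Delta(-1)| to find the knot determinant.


Step 1: The polynomial has 259 terms with alternating signs, exponents from 129 down to -129.
Step 2: Substitute t = -1. The i-th term has coefficient (-1)^i and exponent (m-i),
  so its value is (-1)^i * (-1)^(m-i) = (-1)^m = -1 for every i.
Step 3: All 259 terms equal -1, so Delta(-1) = 259 * (-1) = -259
Step 4: |Delta(-1)| = 259

259


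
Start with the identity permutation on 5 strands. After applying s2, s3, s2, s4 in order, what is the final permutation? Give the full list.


Starting with identity [1, 2, 3, 4, 5].
Apply generators in sequence:
  After s2: [1, 3, 2, 4, 5]
  After s3: [1, 3, 4, 2, 5]
  After s2: [1, 4, 3, 2, 5]
  After s4: [1, 4, 3, 5, 2]
Final permutation: [1, 4, 3, 5, 2]

[1, 4, 3, 5, 2]


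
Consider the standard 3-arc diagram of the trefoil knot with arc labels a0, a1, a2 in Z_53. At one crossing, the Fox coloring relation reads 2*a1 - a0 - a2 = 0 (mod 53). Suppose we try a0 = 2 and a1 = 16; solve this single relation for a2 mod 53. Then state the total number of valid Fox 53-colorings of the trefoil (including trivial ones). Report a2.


Step 1: Apply the given crossing relation 2*a1 - a0 - a2 = 0 (mod 53).
  a2 = 2*a1 - a0 mod 53
  a2 = 2*16 - 2 mod 53
  a2 = 32 - 2 mod 53
  a2 = 30 mod 53 = 30
Step 2: The trefoil has determinant 3.
  Number of Fox p-colorings (p prime) is p^2 if p = 3, else p.
  Since 53 does not divide 3, only trivial (constant) colorings exist.
  (So the trial a0 = 2, a1 = 16 with a0 != a1 does NOT extend to a valid coloring of the whole trefoil: the other two crossing relations require 3*(a1 - a0) = 0 (mod 53), which fails.)
  Total colorings = 53
Step 3: a2 = 30, total Fox 53-colorings = 53

30


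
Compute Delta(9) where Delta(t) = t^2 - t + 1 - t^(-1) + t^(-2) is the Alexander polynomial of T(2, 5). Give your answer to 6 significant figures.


Substituting t = 9 into Delta(t) = t^2 - t + 1 - t^(-1) + t^(-2):
Term values: (81) + (-9) + (1) + (-0.111111) + (0.0123457)
Sum = 72.90123457
Rounded to 6 significant figures: 72.9012

72.9012


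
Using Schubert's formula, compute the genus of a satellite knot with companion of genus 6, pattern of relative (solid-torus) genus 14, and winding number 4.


Schubert: g(satellite) = g_rel(pattern) + |winding| * g(companion),
where g_rel(pattern) is the genus of the pattern relative to the solid torus.
= 14 + 4 * 6
= 14 + 24 = 38

38


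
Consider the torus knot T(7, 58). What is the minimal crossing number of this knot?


For a torus knot T(p, q) with gcd(p,q)=1,
the crossing number is min(p*(q-1), q*(p-1)).
p*(q-1) = 7*57 = 399
q*(p-1) = 58*6 = 348
min(399, 348) = 348

348


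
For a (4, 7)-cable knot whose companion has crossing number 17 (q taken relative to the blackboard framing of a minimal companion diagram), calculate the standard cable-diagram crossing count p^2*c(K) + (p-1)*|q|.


Step 1: Each of the c(K) crossings of the companion diagram becomes p*p = p^2 crossings among the p parallel strands, and each of the |q| twists s_1 s_2 ... s_(p-1) adds (p-1) crossings.
  Crossings = p^2 * c(K) + (p-1)*|q|
Step 2: = 4^2 * 17 + (4-1)*7
Step 3: = 16*17 + 3*7
Step 4: = 272 + 21 = 293

293


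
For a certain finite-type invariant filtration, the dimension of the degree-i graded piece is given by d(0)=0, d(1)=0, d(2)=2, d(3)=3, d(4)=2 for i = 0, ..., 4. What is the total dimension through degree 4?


Total dimension = d(0) + d(1) + ... + d(4)
= 0 + 0 + 2 + 3 + 2
= 7

7


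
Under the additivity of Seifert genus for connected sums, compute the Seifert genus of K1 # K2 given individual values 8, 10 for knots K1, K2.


The Seifert genus is additive under connected sum.
Seifert genus(K1 # K2) = (8) + (10)
= 18

18


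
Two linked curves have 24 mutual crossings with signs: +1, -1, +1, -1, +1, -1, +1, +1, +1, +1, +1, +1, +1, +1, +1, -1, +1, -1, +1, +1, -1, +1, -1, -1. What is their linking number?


Step 1: Count positive crossings: 16
Step 2: Count negative crossings: 8
Step 3: Sum of signs = 16 - 8 = 8
Step 4: Linking number = sum/2 = 8/2 = 4

4


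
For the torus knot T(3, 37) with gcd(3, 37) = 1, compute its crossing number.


For a torus knot T(p, q) with gcd(p,q)=1,
the crossing number is min(p*(q-1), q*(p-1)).
p*(q-1) = 3*36 = 108
q*(p-1) = 37*2 = 74
min(108, 74) = 74

74


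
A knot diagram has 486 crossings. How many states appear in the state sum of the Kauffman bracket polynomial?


Each crossing contributes 2 choices (A-smoothing or B-smoothing).
Total states = 2^486 = 199791907220223502808422222706762643567910281130558153654986045416023791284464999687699590596063486154228923591770023865308670443474450259602571264

199791907220223502808422222706762643567910281130558153654986045416023791284464999687699590596063486154228923591770023865308670443474450259602571264


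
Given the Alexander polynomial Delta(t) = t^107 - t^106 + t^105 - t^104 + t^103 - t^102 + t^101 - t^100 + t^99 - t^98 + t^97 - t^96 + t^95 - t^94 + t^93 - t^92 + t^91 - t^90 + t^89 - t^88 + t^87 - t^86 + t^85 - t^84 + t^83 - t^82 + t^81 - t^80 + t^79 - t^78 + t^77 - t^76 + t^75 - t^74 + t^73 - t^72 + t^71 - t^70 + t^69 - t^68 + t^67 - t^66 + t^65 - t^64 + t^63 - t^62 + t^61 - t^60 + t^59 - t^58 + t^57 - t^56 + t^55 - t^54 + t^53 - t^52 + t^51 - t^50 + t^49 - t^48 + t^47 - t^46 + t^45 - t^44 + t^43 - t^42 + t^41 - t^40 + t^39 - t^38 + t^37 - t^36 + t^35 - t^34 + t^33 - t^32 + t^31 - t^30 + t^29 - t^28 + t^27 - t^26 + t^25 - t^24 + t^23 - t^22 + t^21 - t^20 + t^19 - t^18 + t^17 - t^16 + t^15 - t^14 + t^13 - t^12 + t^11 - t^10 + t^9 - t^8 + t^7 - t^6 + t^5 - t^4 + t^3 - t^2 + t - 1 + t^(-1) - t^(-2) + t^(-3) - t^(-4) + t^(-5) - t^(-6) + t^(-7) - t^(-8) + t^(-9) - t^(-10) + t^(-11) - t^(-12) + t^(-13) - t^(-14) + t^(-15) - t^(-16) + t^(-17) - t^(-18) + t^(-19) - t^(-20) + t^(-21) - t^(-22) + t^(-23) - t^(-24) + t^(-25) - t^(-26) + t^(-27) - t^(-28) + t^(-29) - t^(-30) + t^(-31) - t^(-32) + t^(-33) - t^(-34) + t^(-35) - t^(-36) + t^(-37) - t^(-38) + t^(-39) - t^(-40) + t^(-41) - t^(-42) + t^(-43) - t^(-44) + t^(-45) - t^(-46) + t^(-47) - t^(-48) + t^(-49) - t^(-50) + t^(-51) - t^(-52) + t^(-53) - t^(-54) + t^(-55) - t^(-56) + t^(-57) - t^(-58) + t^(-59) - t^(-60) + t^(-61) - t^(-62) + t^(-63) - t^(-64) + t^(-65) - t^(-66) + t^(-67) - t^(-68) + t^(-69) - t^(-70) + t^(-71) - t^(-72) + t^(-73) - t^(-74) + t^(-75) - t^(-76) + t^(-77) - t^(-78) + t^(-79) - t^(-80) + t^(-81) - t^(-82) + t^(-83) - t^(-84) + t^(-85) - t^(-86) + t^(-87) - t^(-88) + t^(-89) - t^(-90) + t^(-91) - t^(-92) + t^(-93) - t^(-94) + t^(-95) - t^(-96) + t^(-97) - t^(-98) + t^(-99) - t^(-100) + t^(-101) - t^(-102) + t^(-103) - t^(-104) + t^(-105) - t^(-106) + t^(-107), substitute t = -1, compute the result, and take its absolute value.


Step 1: The polynomial has 215 terms with alternating signs, exponents from 107 down to -107.
Step 2: Substitute t = -1. The i-th term has coefficient (-1)^i and exponent (m-i),
  so its value is (-1)^i * (-1)^(m-i) = (-1)^m = -1 for every i.
Step 3: All 215 terms equal -1, so Delta(-1) = 215 * (-1) = -215
Step 4: |Delta(-1)| = 215

215
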